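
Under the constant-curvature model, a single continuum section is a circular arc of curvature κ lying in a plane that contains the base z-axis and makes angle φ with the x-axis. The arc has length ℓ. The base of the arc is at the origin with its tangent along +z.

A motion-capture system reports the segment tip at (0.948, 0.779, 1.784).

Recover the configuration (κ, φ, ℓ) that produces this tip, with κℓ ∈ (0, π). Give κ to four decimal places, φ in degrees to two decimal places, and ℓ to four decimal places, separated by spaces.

ρ = √(x²+y²) = √(0.948² + 0.779²) = 1.22701
φ = atan2(y, x) mod 360° = atan2(0.779, 0.948) = 39.4110°
|p|² = ρ² + z² = 1.22701² + 1.784² = 4.68820
κ = 2ρ / |p|² = 2×1.22701 / 4.68820 = 0.52344
θ = 2·atan2(ρ, z) = 2·atan2(1.22701, 1.784) = 1.20496 rad
ℓ = θ/κ = 1.20496/0.52344 = 2.30198

0.5234 39.41 2.3020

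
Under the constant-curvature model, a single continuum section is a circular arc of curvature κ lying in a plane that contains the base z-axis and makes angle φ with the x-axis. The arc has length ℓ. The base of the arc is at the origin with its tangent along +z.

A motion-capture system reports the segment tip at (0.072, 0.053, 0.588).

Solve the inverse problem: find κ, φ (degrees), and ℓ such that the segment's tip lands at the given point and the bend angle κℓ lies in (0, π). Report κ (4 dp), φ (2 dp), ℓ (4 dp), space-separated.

ρ = √(x²+y²) = √(0.072² + 0.053²) = 0.08940
φ = atan2(y, x) mod 360° = atan2(0.053, 0.072) = 36.3572°
|p|² = ρ² + z² = 0.08940² + 0.588² = 0.35374
κ = 2ρ / |p|² = 2×0.08940 / 0.35374 = 0.50548
θ = 2·atan2(ρ, z) = 2·atan2(0.08940, 0.588) = 0.30178 rad
ℓ = θ/κ = 0.30178/0.50548 = 0.59702

0.5055 36.36 0.5970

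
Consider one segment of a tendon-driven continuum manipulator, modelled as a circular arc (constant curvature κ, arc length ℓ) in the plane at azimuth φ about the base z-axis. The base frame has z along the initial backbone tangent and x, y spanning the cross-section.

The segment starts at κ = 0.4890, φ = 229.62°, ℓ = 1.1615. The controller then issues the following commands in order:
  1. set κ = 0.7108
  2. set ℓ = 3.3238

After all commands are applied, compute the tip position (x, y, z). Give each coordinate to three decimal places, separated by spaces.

initial: κ=0.4890, φ=229.62°, ℓ=1.1615
cmd 1: set κ=0.7108 → (κ,φ,ℓ)=(0.7108,229.62°,1.1615) → tip=(-0.2934,-0.3450,1.0340)
cmd 2: set ℓ=3.3238 → (κ,φ,ℓ)=(0.7108,229.62°,3.3238) → tip=(-1.5600,-1.8343,0.9885)

-1.560 -1.834 0.988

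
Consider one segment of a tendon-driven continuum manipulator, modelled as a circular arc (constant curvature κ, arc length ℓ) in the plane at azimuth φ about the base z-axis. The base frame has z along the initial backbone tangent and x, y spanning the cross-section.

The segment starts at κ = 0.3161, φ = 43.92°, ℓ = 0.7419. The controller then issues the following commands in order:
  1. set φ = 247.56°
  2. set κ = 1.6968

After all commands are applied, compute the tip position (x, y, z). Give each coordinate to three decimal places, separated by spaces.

-0.156 -0.378 0.561

initial: κ=0.3161, φ=43.92°, ℓ=0.7419
cmd 1: set φ=247.56° → (κ,φ,ℓ)=(0.3161,247.56°,0.7419) → tip=(-0.0331,-0.0800,0.7351)
cmd 2: set κ=1.6968 → (κ,φ,ℓ)=(1.6968,247.56°,0.7419) → tip=(-0.1559,-0.3775,0.5609)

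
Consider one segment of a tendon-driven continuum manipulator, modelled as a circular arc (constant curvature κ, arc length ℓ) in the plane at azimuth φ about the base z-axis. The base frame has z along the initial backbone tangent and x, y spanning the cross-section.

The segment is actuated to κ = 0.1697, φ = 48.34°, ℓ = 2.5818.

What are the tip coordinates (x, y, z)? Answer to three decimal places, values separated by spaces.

θ = κ·ℓ = 0.1697 × 2.5818 = 0.43813 rad
ρ = (1 − cos θ)/κ = (1 − 0.90555)/0.1697 = 0.55659
z = sin θ / κ = 0.42425/0.1697 = 2.49999
x = ρ cos φ = 0.55659 × cos(48.34°) = 0.36997
y = ρ sin φ = 0.55659 × sin(48.34°) = 0.41583

0.370 0.416 2.500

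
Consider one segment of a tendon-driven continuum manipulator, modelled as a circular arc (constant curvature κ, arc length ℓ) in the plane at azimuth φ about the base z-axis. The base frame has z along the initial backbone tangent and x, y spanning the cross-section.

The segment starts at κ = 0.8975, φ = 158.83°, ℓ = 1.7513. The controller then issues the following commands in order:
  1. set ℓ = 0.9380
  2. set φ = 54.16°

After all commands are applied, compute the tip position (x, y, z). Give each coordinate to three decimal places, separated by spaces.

0.218 0.302 0.831

initial: κ=0.8975, φ=158.83°, ℓ=1.7513
cmd 1: set ℓ=0.9380 → (κ,φ,ℓ)=(0.8975,158.83°,0.9380) → tip=(-0.3469,0.1344,0.8311)
cmd 2: set φ=54.16° → (κ,φ,ℓ)=(0.8975,54.16°,0.9380) → tip=(0.2178,0.3016,0.8311)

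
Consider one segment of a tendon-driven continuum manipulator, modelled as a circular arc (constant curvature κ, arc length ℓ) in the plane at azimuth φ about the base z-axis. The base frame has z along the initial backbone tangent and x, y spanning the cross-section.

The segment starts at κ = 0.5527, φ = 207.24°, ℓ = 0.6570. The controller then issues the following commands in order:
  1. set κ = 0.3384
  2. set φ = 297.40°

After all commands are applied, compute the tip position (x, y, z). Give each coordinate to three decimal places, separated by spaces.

0.033 -0.065 0.652

initial: κ=0.5527, φ=207.24°, ℓ=0.6570
cmd 1: set κ=0.3384 → (κ,φ,ℓ)=(0.3384,207.24°,0.6570) → tip=(-0.0647,-0.0333,0.6516)
cmd 2: set φ=297.40° → (κ,φ,ℓ)=(0.3384,297.40°,0.6570) → tip=(0.0335,-0.0646,0.6516)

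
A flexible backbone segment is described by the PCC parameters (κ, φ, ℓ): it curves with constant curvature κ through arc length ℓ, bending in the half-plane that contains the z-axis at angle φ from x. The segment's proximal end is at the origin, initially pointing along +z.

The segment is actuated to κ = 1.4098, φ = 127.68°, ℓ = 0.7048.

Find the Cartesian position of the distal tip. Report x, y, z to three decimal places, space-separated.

-0.197 0.255 0.594

θ = κ·ℓ = 1.4098 × 0.7048 = 0.99363 rad
ρ = (1 − cos θ)/κ = (1 − 0.54565)/1.4098 = 0.32228
z = sin θ / κ = 0.83801/1.4098 = 0.59442
x = ρ cos φ = 0.32228 × cos(127.68°) = -0.19699
y = ρ sin φ = 0.32228 × sin(127.68°) = 0.25506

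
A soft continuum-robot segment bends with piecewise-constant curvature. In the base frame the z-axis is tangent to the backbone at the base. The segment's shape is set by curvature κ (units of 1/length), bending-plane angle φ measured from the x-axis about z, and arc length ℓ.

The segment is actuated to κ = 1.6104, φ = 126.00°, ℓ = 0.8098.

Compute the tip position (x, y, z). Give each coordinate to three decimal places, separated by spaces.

θ = κ·ℓ = 1.6104 × 0.8098 = 1.30410 rad
ρ = (1 − cos θ)/κ = (1 − 0.26354)/1.6104 = 0.45731
z = sin θ / κ = 0.96465/1.6104 = 0.59901
x = ρ cos φ = 0.45731 × cos(126.00°) = -0.26880
y = ρ sin φ = 0.45731 × sin(126.00°) = 0.36997

-0.269 0.370 0.599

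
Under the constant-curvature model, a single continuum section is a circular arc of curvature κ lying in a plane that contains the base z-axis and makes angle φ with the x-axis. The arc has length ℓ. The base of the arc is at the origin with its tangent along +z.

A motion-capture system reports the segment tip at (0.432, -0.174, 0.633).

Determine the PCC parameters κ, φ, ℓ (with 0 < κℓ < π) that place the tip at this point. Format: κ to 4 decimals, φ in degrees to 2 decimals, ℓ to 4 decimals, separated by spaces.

ρ = √(x²+y²) = √(0.432² + -0.174²) = 0.46573
φ = atan2(y, x) mod 360° = atan2(-0.174, 0.432) = 338.0615°
|p|² = ρ² + z² = 0.46573² + 0.633² = 0.61759
κ = 2ρ / |p|² = 2×0.46573 / 0.61759 = 1.50820
θ = 2·atan2(ρ, z) = 2·atan2(0.46573, 0.633) = 1.26863 rad
ℓ = θ/κ = 1.26863/1.50820 = 0.84115

1.5082 338.06 0.8412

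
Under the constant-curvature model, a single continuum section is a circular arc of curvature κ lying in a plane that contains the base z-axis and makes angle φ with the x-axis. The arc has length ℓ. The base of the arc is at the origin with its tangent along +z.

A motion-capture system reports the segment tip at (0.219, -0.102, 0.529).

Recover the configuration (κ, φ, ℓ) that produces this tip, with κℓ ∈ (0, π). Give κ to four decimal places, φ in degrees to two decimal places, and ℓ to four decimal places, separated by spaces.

1.4286 335.03 0.5997

ρ = √(x²+y²) = √(0.219² + -0.102²) = 0.24159
φ = atan2(y, x) mod 360° = atan2(-0.102, 0.219) = 335.0261°
|p|² = ρ² + z² = 0.24159² + 0.529² = 0.33821
κ = 2ρ / |p|² = 2×0.24159 / 0.33821 = 1.42865
θ = 2·atan2(ρ, z) = 2·atan2(0.24159, 0.529) = 0.85681 rad
ℓ = θ/κ = 0.85681/1.42865 = 0.59973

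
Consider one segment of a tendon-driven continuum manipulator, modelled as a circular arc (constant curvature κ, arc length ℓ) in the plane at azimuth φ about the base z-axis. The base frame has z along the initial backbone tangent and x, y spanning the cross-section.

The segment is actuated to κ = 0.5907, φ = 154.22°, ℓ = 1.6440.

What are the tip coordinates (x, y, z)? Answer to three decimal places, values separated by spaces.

-0.664 0.321 1.398

θ = κ·ℓ = 0.5907 × 1.6440 = 0.97111 rad
ρ = (1 − cos θ)/κ = (1 − 0.56438)/0.5907 = 0.73746
z = sin θ / κ = 0.82551/0.5907 = 1.39752
x = ρ cos φ = 0.73746 × cos(154.22°) = -0.66406
y = ρ sin φ = 0.73746 × sin(154.22°) = 0.32073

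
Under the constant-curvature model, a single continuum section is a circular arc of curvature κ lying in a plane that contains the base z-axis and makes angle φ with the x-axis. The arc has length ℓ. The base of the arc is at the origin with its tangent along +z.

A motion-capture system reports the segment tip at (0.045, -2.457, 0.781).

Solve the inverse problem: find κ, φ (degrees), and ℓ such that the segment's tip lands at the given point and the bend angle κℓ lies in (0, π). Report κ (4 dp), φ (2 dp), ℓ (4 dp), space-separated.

0.7392 271.05 3.4174

ρ = √(x²+y²) = √(0.045² + -2.457²) = 2.45741
φ = atan2(y, x) mod 360° = atan2(-2.457, 0.045) = 271.0493°
|p|² = ρ² + z² = 2.45741² + 0.781² = 6.64883
κ = 2ρ / |p|² = 2×2.45741 / 6.64883 = 0.73920
θ = 2·atan2(ρ, z) = 2·atan2(2.45741, 0.781) = 2.52616 rad
ℓ = θ/κ = 2.52616/0.73920 = 3.41741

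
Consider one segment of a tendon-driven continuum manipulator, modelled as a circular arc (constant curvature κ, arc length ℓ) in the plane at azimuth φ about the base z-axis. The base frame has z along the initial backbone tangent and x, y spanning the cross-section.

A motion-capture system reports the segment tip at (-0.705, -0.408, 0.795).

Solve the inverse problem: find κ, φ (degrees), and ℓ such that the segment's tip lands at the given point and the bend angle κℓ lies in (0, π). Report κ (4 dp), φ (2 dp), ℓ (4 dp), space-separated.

1.2575 210.06 1.2685

ρ = √(x²+y²) = √(-0.705² + -0.408²) = 0.81455
φ = atan2(y, x) mod 360° = atan2(-0.408, -0.705) = 210.0590°
|p|² = ρ² + z² = 0.81455² + 0.795² = 1.29551
κ = 2ρ / |p|² = 2×0.81455 / 1.29551 = 1.25749
θ = 2·atan2(ρ, z) = 2·atan2(0.81455, 0.795) = 1.59509 rad
ℓ = θ/κ = 1.59509/1.25749 = 1.26847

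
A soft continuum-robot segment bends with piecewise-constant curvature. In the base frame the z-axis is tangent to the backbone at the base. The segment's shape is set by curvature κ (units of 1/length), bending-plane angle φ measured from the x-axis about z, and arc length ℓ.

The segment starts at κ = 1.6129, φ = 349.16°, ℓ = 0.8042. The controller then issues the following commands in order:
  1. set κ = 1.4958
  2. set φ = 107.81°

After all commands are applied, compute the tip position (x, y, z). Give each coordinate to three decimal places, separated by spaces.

-0.131 0.408 0.624

initial: κ=1.6129, φ=349.16°, ℓ=0.8042
cmd 1: set κ=1.4958 → (κ,φ,ℓ)=(1.4958,349.16°,0.8042) → tip=(0.4205,-0.0805,0.6238)
cmd 2: set φ=107.81° → (κ,φ,ℓ)=(1.4958,107.81°,0.8042) → tip=(-0.1309,0.4076,0.6238)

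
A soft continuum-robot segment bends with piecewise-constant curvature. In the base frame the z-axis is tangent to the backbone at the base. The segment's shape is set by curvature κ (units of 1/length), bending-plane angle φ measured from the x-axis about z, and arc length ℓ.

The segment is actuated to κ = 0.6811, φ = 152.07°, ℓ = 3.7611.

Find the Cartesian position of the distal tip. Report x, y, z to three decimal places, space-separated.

-2.382 1.263 0.805

θ = κ·ℓ = 0.6811 × 3.7611 = 2.56169 rad
ρ = (1 − cos θ)/κ = (1 − -0.83651)/0.6811 = 2.69639
z = sin θ / κ = 0.54795/0.6811 = 0.80450
x = ρ cos φ = 2.69639 × cos(152.07°) = -2.38232
y = ρ sin φ = 2.69639 × sin(152.07°) = 1.26297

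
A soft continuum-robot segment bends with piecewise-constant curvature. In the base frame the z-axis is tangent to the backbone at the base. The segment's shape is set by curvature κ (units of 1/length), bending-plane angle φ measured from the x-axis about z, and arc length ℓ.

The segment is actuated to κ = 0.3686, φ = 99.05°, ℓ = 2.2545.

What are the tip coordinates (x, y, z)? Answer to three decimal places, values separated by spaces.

-0.139 0.873 2.004

θ = κ·ℓ = 0.3686 × 2.2545 = 0.83101 rad
ρ = (1 − cos θ)/κ = (1 − 0.67413)/0.3686 = 0.88407
z = sin θ / κ = 0.73861/0.3686 = 2.00383
x = ρ cos φ = 0.88407 × cos(99.05°) = -0.13906
y = ρ sin φ = 0.88407 × sin(99.05°) = 0.87307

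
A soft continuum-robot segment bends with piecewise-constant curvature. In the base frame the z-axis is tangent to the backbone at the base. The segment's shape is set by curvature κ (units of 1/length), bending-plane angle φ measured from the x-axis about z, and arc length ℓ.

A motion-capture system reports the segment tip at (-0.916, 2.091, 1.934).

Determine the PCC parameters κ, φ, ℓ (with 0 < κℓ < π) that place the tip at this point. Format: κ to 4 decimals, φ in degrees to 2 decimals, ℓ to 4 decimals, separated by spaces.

0.5100 113.66 3.4034

ρ = √(x²+y²) = √(-0.916² + 2.091²) = 2.28284
φ = atan2(y, x) mod 360° = atan2(2.091, -0.916) = 113.6567°
|p|² = ρ² + z² = 2.28284² + 1.934² = 8.95169
κ = 2ρ / |p|² = 2×2.28284 / 8.95169 = 0.51003
θ = 2·atan2(ρ, z) = 2·atan2(2.28284, 1.934) = 1.73587 rad
ℓ = θ/κ = 1.73587/0.51003 = 3.40344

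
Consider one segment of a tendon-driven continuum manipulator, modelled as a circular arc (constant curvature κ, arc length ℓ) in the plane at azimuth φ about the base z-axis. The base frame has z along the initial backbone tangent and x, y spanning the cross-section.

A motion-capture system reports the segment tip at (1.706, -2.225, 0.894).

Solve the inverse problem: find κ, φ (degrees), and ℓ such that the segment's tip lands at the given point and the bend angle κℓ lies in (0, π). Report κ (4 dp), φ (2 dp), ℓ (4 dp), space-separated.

ρ = √(x²+y²) = √(1.706² + -2.225²) = 2.80376
φ = atan2(y, x) mod 360° = atan2(-2.225, 1.706) = 307.4789°
|p|² = ρ² + z² = 2.80376² + 0.894² = 8.66030
κ = 2ρ / |p|² = 2×2.80376 / 8.66030 = 0.64750
θ = 2·atan2(ρ, z) = 2·atan2(2.80376, 0.894) = 2.52426 rad
ℓ = θ/κ = 2.52426/0.64750 = 3.89849

0.6475 307.48 3.8985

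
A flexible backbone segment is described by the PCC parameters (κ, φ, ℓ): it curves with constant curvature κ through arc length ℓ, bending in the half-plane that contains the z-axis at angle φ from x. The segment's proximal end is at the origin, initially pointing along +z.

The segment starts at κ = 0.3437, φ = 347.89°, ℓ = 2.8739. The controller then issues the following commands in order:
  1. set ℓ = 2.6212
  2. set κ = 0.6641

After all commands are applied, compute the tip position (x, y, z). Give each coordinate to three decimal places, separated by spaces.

1.721 -0.369 1.484

initial: κ=0.3437, φ=347.89°, ℓ=2.8739
cmd 1: set ℓ=2.6212 → (κ,φ,ℓ)=(0.3437,347.89°,2.6212) → tip=(1.0785,-0.2314,2.2807)
cmd 2: set κ=0.6641 → (κ,φ,ℓ)=(0.6641,347.89°,2.6212) → tip=(1.7213,-0.3693,1.4841)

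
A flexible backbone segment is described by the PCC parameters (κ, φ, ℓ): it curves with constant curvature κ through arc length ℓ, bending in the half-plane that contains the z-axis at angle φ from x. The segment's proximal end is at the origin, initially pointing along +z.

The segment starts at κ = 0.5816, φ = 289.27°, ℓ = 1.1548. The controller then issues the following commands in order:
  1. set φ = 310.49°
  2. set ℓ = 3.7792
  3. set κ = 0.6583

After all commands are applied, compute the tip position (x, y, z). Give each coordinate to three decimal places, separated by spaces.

1.769 -2.072 0.924

initial: κ=0.5816, φ=289.27°, ℓ=1.1548
cmd 1: set φ=310.49° → (κ,φ,ℓ)=(0.5816,310.49°,1.1548) → tip=(0.2425,-0.2840,1.0699)
cmd 2: set ℓ=3.7792 → (κ,φ,ℓ)=(0.5816,310.49°,3.7792) → tip=(1.7716,-2.0750,1.3922)
cmd 3: set κ=0.6583 → (κ,φ,ℓ)=(0.6583,310.49°,3.7792) → tip=(1.7693,-2.0724,0.9238)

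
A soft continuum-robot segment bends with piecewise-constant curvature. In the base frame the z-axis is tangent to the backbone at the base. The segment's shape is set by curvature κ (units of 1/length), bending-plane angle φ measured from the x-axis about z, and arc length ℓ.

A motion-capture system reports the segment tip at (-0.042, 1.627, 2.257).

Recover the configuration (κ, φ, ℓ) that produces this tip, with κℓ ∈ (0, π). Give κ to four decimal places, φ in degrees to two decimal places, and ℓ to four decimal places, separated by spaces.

0.4204 91.48 2.9722

ρ = √(x²+y²) = √(-0.042² + 1.627²) = 1.62754
φ = atan2(y, x) mod 360° = atan2(1.627, -0.042) = 91.4787°
|p|² = ρ² + z² = 1.62754² + 2.257² = 7.74294
κ = 2ρ / |p|² = 2×1.62754 / 7.74294 = 0.42039
θ = 2·atan2(ρ, z) = 2·atan2(1.62754, 2.257) = 1.24951 rad
ℓ = θ/κ = 1.24951/0.42039 = 2.97223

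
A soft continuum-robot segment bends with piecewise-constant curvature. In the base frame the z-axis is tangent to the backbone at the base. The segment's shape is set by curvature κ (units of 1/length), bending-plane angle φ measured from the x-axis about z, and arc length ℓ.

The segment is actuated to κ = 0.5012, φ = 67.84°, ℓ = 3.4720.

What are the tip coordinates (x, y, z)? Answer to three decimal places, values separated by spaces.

0.879 2.159 1.967

θ = κ·ℓ = 0.5012 × 3.4720 = 1.74017 rad
ρ = (1 − cos θ)/κ = (1 − -0.16856)/0.5012 = 2.33153
z = sin θ / κ = 0.98569/0.5012 = 1.96666
x = ρ cos φ = 2.33153 × cos(67.84°) = 0.87944
y = ρ sin φ = 2.33153 × sin(67.84°) = 2.15931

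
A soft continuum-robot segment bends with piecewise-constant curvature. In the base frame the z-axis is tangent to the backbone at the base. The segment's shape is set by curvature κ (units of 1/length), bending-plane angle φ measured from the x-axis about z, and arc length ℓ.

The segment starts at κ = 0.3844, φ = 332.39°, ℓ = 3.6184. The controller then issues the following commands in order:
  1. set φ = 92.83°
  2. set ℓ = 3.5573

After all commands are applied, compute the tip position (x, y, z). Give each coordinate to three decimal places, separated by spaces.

initial: κ=0.3844, φ=332.39°, ℓ=3.6184
cmd 1: set φ=92.83° → (κ,φ,ℓ)=(0.3844,92.83°,3.6184) → tip=(-0.1055,2.1334,2.5595)
cmd 2: set ℓ=3.5573 → (κ,φ,ℓ)=(0.3844,92.83°,3.5573) → tip=(-0.1025,2.0735,2.5478)

-0.102 2.074 2.548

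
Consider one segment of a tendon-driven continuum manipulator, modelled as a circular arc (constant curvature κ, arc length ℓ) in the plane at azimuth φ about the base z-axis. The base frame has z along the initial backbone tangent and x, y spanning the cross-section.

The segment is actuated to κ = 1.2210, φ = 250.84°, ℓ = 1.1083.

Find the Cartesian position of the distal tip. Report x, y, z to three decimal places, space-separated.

-0.211 -0.607 0.800

θ = κ·ℓ = 1.2210 × 1.1083 = 1.35323 rad
ρ = (1 − cos θ)/κ = (1 − 0.21585)/1.2210 = 0.64222
z = sin θ / κ = 0.97643/1.2210 = 0.79969
x = ρ cos φ = 0.64222 × cos(250.84°) = -0.21078
y = ρ sin φ = 0.64222 × sin(250.84°) = -0.60664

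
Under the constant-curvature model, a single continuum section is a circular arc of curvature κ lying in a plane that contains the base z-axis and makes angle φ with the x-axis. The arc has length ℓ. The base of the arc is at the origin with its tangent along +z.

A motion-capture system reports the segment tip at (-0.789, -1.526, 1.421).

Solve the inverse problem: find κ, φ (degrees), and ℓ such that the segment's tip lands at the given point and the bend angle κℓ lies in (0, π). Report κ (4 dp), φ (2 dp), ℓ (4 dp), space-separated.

0.6912 242.66 2.5453

ρ = √(x²+y²) = √(-0.789² + -1.526²) = 1.71790
φ = atan2(y, x) mod 360° = atan2(-1.526, -0.789) = 242.6593°
|p|² = ρ² + z² = 1.71790² + 1.421² = 4.97044
κ = 2ρ / |p|² = 2×1.71790 / 4.97044 = 0.69125
θ = 2·atan2(ρ, z) = 2·atan2(1.71790, 1.421) = 1.75941 rad
ℓ = θ/κ = 1.75941/0.69125 = 2.54527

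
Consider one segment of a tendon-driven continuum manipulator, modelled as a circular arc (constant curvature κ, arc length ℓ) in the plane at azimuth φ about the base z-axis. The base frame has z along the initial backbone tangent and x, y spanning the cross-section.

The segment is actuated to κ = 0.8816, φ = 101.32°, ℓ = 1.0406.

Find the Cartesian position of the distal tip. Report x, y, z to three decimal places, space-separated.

θ = κ·ℓ = 0.8816 × 1.0406 = 0.91739 rad
ρ = (1 − cos θ)/κ = (1 − 0.60789)/0.8816 = 0.44477
z = sin θ / κ = 0.79402/0.8816 = 0.90066
x = ρ cos φ = 0.44477 × cos(101.32°) = -0.08730
y = ρ sin φ = 0.44477 × sin(101.32°) = 0.43612

-0.087 0.436 0.901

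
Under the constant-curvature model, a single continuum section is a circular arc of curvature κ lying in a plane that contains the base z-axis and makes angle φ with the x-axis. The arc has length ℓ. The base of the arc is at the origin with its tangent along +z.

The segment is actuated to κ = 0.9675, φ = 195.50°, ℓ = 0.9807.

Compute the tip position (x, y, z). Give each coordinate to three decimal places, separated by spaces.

-0.416 -0.115 0.840

θ = κ·ℓ = 0.9675 × 0.9807 = 0.94883 rad
ρ = (1 − cos θ)/κ = (1 − 0.58264)/0.9675 = 0.43138
z = sin θ / κ = 0.81273/0.9675 = 0.84003
x = ρ cos φ = 0.43138 × cos(195.50°) = -0.41569
y = ρ sin φ = 0.43138 × sin(195.50°) = -0.11528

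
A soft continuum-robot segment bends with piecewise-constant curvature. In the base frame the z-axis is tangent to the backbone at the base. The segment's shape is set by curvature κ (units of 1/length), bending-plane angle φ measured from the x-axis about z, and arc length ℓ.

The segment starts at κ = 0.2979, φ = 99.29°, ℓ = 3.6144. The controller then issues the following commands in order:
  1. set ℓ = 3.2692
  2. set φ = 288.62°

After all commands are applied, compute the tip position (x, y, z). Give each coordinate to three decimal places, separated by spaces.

0.469 -1.393 2.776

initial: κ=0.2979, φ=99.29°, ℓ=3.6144
cmd 1: set ℓ=3.2692 → (κ,φ,ℓ)=(0.2979,99.29°,3.2692) → tip=(-0.2373,1.4507,2.7764)
cmd 2: set φ=288.62° → (κ,φ,ℓ)=(0.2979,288.62°,3.2692) → tip=(0.4694,-1.3931,2.7764)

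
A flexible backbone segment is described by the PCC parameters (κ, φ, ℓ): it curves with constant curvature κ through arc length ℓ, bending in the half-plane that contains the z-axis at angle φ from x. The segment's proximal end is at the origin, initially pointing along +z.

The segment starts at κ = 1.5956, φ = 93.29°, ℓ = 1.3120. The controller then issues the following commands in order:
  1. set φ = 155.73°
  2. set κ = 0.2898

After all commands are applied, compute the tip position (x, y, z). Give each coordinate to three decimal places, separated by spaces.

-0.225 0.101 1.281

initial: κ=1.5956, φ=93.29°, ℓ=1.3120
cmd 1: set φ=155.73° → (κ,φ,ℓ)=(1.5956,155.73°,1.3120) → tip=(-0.8565,0.3862,0.5431)
cmd 2: set κ=0.2898 → (κ,φ,ℓ)=(0.2898,155.73°,1.3120) → tip=(-0.2247,0.1013,1.2806)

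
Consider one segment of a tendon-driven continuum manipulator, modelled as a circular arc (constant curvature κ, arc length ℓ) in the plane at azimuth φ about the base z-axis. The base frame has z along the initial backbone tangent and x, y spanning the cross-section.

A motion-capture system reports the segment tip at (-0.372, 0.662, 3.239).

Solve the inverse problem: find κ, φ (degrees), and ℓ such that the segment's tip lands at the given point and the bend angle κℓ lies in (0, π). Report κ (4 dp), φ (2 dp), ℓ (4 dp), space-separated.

ρ = √(x²+y²) = √(-0.372² + 0.662²) = 0.75936
φ = atan2(y, x) mod 360° = atan2(0.662, -0.372) = 119.3331°
|p|² = ρ² + z² = 0.75936² + 3.239² = 11.06775
κ = 2ρ / |p|² = 2×0.75936 / 11.06775 = 0.13722
θ = 2·atan2(ρ, z) = 2·atan2(0.75936, 3.239) = 0.46057 rad
ℓ = θ/κ = 0.46057/0.13722 = 3.35641

0.1372 119.33 3.3564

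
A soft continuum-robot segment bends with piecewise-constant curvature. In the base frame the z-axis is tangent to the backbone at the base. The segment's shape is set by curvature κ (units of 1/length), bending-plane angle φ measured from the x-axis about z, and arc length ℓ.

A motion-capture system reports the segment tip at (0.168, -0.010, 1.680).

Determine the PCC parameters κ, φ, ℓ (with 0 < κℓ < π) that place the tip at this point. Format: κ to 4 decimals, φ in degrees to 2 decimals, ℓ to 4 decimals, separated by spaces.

ρ = √(x²+y²) = √(0.168² + -0.010²) = 0.16830
φ = atan2(y, x) mod 360° = atan2(-0.010, 0.168) = 356.5936°
|p|² = ρ² + z² = 0.16830² + 1.680² = 2.85072
κ = 2ρ / |p|² = 2×0.16830 / 2.85072 = 0.11807
θ = 2·atan2(ρ, z) = 2·atan2(0.16830, 1.680) = 0.19969 rad
ℓ = θ/κ = 0.19969/0.11807 = 1.69122

0.1181 356.59 1.6912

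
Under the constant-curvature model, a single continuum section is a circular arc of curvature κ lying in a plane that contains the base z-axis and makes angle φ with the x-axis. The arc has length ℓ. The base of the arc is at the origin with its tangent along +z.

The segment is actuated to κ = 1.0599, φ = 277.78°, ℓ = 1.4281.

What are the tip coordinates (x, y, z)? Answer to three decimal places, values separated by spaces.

θ = κ·ℓ = 1.0599 × 1.4281 = 1.51364 rad
ρ = (1 − cos θ)/κ = (1 − 0.05712)/1.0599 = 0.88959
z = sin θ / κ = 0.99837/1.0599 = 0.94194
x = ρ cos φ = 0.88959 × cos(277.78°) = 0.12042
y = ρ sin φ = 0.88959 × sin(277.78°) = -0.88140

0.120 -0.881 0.942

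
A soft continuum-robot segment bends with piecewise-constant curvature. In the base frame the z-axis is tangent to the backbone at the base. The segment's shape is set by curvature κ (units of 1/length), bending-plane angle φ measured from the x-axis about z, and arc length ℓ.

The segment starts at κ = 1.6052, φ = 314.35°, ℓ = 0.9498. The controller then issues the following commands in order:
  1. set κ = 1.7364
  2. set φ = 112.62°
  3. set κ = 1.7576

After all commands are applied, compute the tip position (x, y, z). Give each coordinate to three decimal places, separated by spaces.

initial: κ=1.6052, φ=314.35°, ℓ=0.9498
cmd 1: set κ=1.7364 → (κ,φ,ℓ)=(1.7364,314.35°,0.9498) → tip=(0.4341,-0.4441,0.5741)
cmd 2: set φ=112.62° → (κ,φ,ℓ)=(1.7364,112.62°,0.9498) → tip=(-0.2389,0.5733,0.5741)
cmd 3: set κ=1.7576 → (κ,φ,ℓ)=(1.7576,112.62°,0.9498) → tip=(-0.2404,0.5769,0.5662)

-0.240 0.577 0.566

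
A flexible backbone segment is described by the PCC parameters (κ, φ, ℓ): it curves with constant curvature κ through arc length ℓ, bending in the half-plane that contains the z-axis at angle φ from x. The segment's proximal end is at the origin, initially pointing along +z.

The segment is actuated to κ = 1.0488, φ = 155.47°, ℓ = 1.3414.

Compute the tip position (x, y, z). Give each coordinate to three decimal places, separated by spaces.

θ = κ·ℓ = 1.0488 × 1.3414 = 1.40686 rad
ρ = (1 − cos θ)/κ = (1 − 0.16320)/1.0488 = 0.79786
z = sin θ / κ = 0.98659/1.0488 = 0.94069
x = ρ cos φ = 0.79786 × cos(155.47°) = -0.72585
y = ρ sin φ = 0.79786 × sin(155.47°) = 0.33125

-0.726 0.331 0.941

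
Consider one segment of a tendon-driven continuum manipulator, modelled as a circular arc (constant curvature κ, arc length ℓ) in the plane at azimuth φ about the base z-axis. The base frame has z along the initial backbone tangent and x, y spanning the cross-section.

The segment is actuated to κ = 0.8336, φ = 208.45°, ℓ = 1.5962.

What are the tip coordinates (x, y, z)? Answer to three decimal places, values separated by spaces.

-0.804 -0.436 1.165

θ = κ·ℓ = 0.8336 × 1.5962 = 1.33059 rad
ρ = (1 − cos θ)/κ = (1 − 0.23790)/0.8336 = 0.91423
z = sin θ / κ = 0.97129/0.8336 = 1.16517
x = ρ cos φ = 0.91423 × cos(208.45°) = -0.80382
y = ρ sin φ = 0.91423 × sin(208.45°) = -0.43553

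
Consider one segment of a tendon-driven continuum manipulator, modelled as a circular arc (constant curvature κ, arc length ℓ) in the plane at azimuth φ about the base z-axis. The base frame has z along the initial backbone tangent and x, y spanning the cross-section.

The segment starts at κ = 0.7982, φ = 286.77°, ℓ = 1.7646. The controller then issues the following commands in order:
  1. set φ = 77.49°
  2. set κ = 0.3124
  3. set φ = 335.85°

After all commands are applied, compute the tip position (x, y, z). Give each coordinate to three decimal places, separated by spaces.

initial: κ=0.7982, φ=286.77°, ℓ=1.7646
cmd 1: set φ=77.49° → (κ,φ,ℓ)=(0.7982,77.49°,1.7646) → tip=(0.2275,1.0254,1.2364)
cmd 2: set κ=0.3124 → (κ,φ,ℓ)=(0.3124,77.49°,1.7646) → tip=(0.1027,0.4629,1.6766)
cmd 3: set φ=335.85° → (κ,φ,ℓ)=(0.3124,335.85°,1.7646) → tip=(0.4327,-0.1940,1.6766)

0.433 -0.194 1.677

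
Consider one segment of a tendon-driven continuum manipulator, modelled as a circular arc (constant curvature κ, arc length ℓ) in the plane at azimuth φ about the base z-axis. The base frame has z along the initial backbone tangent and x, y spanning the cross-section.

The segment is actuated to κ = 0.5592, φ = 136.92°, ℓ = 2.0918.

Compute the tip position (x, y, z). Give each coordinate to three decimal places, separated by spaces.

θ = κ·ℓ = 0.5592 × 2.0918 = 1.16973 rad
ρ = (1 − cos θ)/κ = (1 − 0.39040)/0.5592 = 1.09014
z = sin θ / κ = 0.92065/0.5592 = 1.64636
x = ρ cos φ = 1.09014 × cos(136.92°) = -0.79624
y = ρ sin φ = 1.09014 × sin(136.92°) = 0.74458

-0.796 0.745 1.646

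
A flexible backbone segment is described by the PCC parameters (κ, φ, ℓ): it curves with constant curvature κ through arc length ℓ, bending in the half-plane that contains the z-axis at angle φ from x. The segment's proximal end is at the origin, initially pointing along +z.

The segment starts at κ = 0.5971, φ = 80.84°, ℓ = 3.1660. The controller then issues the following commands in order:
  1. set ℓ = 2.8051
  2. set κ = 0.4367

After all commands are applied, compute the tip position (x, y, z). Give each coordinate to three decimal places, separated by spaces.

0.241 1.494 2.154

initial: κ=0.5971, φ=80.84°, ℓ=3.1660
cmd 1: set ℓ=2.8051 → (κ,φ,ℓ)=(0.5971,80.84°,2.8051) → tip=(0.2943,1.8253,1.6657)
cmd 2: set κ=0.4367 → (κ,φ,ℓ)=(0.4367,80.84°,2.8051) → tip=(0.2410,1.4944,2.1543)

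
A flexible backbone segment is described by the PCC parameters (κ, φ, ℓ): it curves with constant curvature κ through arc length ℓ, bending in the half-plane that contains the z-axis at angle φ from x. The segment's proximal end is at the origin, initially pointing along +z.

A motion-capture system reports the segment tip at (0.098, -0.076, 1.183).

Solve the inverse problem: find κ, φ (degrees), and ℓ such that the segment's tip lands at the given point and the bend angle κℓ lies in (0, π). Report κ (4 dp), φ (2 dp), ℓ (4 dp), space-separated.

0.1753 322.21 1.1916

ρ = √(x²+y²) = √(0.098² + -0.076²) = 0.12402
φ = atan2(y, x) mod 360° = atan2(-0.076, 0.098) = 322.2061°
|p|² = ρ² + z² = 0.12402² + 1.183² = 1.41487
κ = 2ρ / |p|² = 2×0.12402 / 1.41487 = 0.17530
θ = 2·atan2(ρ, z) = 2·atan2(0.12402, 1.183) = 0.20890 rad
ℓ = θ/κ = 0.20890/0.17530 = 1.19165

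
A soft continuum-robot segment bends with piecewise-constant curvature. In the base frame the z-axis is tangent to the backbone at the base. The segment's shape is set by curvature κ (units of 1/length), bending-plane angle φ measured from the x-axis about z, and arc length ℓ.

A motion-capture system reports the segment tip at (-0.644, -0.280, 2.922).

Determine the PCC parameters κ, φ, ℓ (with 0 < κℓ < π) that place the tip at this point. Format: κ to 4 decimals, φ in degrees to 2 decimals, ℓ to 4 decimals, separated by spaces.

ρ = √(x²+y²) = √(-0.644² + -0.280²) = 0.70224
φ = atan2(y, x) mod 360° = atan2(-0.280, -0.644) = 203.4986°
|p|² = ρ² + z² = 0.70224² + 2.922² = 9.03122
κ = 2ρ / |p|² = 2×0.70224 / 9.03122 = 0.15551
θ = 2·atan2(ρ, z) = 2·atan2(0.70224, 2.922) = 0.47171 rad
ℓ = θ/κ = 0.47171/0.15551 = 3.03324

0.1555 203.50 3.0332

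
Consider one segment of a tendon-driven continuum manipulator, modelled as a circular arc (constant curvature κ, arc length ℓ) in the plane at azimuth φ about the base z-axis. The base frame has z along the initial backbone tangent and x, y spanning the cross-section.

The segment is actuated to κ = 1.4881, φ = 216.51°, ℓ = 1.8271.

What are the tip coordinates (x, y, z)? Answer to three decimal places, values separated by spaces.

-1.033 -0.764 0.276

θ = κ·ℓ = 1.4881 × 1.8271 = 2.71891 rad
ρ = (1 − cos θ)/κ = (1 − -0.91199)/1.4881 = 1.28485
z = sin θ / κ = 0.41021/1.4881 = 0.27566
x = ρ cos φ = 1.28485 × cos(216.51°) = -1.03271
y = ρ sin φ = 1.28485 × sin(216.51°) = -0.76444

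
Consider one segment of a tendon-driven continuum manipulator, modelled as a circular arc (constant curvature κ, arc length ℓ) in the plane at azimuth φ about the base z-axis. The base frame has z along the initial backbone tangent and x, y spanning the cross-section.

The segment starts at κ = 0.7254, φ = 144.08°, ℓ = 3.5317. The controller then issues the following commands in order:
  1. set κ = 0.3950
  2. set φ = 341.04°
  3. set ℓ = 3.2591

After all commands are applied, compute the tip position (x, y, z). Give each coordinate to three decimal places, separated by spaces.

initial: κ=0.7254, φ=144.08°, ℓ=3.5317
cmd 1: set κ=0.3950 → (κ,φ,ℓ)=(0.3950,144.08°,3.5317) → tip=(-1.6917,1.2255,2.4926)
cmd 2: set φ=341.04° → (κ,φ,ℓ)=(0.3950,341.04°,3.5317) → tip=(1.9756,-0.6787,2.4926)
cmd 3: set ℓ=3.2591 → (κ,φ,ℓ)=(0.3950,341.04°,3.2591) → tip=(1.7247,-0.5925,2.4306)

1.725 -0.593 2.431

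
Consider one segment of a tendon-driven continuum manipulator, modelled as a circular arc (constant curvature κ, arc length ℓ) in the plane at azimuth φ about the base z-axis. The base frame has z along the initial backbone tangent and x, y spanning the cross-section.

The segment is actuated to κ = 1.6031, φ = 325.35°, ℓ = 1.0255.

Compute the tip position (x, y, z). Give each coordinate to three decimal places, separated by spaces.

0.551 -0.381 0.622

θ = κ·ℓ = 1.6031 × 1.0255 = 1.64398 rad
ρ = (1 − cos θ)/κ = (1 − -0.07312)/1.6031 = 0.66940
z = sin θ / κ = 0.99732/1.6031 = 0.62212
x = ρ cos φ = 0.66940 × cos(325.35°) = 0.55068
y = ρ sin φ = 0.66940 × sin(325.35°) = -0.38060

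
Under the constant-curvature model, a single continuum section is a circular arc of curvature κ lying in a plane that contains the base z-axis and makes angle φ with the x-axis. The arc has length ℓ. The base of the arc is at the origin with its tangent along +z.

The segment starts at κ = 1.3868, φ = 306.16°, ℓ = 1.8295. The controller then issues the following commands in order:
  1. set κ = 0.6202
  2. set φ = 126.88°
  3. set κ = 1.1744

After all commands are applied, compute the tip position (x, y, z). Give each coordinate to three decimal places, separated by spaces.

initial: κ=1.3868, φ=306.16°, ℓ=1.8295
cmd 1: set κ=0.6202 → (κ,φ,ℓ)=(0.6202,306.16°,1.8295) → tip=(0.5495,-0.7519,1.4614)
cmd 2: set φ=126.88° → (κ,φ,ℓ)=(0.6202,126.88°,1.8295) → tip=(-0.5589,0.7449,1.4614)
cmd 3: set κ=1.1744 → (κ,φ,ℓ)=(1.1744,126.88°,1.8295) → tip=(-0.7901,1.0531,0.7133)

-0.790 1.053 0.713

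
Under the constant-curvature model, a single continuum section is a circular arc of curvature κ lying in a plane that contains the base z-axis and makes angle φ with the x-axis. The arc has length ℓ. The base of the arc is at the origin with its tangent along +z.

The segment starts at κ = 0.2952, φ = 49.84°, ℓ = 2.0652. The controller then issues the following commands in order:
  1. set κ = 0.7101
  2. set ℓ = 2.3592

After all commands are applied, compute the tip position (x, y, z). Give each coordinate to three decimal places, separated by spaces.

1.003 1.188 1.401

initial: κ=0.2952, φ=49.84°, ℓ=2.0652
cmd 1: set κ=0.7101 → (κ,φ,ℓ)=(0.7101,49.84°,2.0652) → tip=(0.8137,0.9642,1.4006)
cmd 2: set ℓ=2.3592 → (κ,φ,ℓ)=(0.7101,49.84°,2.3592) → tip=(1.0029,1.1885,1.4006)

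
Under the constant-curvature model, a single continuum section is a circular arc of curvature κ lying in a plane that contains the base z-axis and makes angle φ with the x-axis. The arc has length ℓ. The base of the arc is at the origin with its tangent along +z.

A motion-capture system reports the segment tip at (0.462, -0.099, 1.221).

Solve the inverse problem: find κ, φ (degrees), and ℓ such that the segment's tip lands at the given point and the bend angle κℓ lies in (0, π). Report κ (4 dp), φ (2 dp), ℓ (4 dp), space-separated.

0.5513 347.91 1.3395

ρ = √(x²+y²) = √(0.462² + -0.099²) = 0.47249
φ = atan2(y, x) mod 360° = atan2(-0.099, 0.462) = 347.9052°
|p|² = ρ² + z² = 0.47249² + 1.221² = 1.71409
κ = 2ρ / |p|² = 2×0.47249 / 1.71409 = 0.55130
θ = 2·atan2(ρ, z) = 2·atan2(0.47249, 1.221) = 0.73844 rad
ℓ = θ/κ = 0.73844/0.55130 = 1.33946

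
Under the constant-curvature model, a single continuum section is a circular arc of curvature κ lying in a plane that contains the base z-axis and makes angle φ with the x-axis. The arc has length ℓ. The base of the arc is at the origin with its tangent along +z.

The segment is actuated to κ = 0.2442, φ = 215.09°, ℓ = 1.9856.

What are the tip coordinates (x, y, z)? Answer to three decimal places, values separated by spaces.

θ = κ·ℓ = 0.2442 × 1.9856 = 0.48488 rad
ρ = (1 − cos θ)/κ = (1 − 0.88473)/0.2442 = 0.47203
z = sin θ / κ = 0.46611/0.2442 = 1.90870
x = ρ cos φ = 0.47203 × cos(215.09°) = -0.38624
y = ρ sin φ = 0.47203 × sin(215.09°) = -0.27135

-0.386 -0.271 1.909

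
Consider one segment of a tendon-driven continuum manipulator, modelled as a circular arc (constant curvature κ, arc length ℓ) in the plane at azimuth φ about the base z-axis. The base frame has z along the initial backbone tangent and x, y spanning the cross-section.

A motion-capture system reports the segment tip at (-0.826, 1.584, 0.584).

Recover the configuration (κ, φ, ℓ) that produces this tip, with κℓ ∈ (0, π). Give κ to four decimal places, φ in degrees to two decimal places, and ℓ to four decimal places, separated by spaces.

ρ = √(x²+y²) = √(-0.826² + 1.584²) = 1.78643
φ = atan2(y, x) mod 360° = atan2(1.584, -0.826) = 117.5404°
|p|² = ρ² + z² = 1.78643² + 0.584² = 3.53239
κ = 2ρ / |p|² = 2×1.78643 / 3.53239 = 1.01146
θ = 2·atan2(ρ, z) = 2·atan2(1.78643, 0.584) = 2.50968 rad
ℓ = θ/κ = 2.50968/1.01146 = 2.48125

1.0115 117.54 2.4812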